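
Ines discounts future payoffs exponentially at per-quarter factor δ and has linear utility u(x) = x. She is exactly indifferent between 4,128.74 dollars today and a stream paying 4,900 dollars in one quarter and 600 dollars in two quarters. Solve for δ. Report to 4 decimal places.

δ ≈ 0.7700

The stream is worth 4900δ + 600δ² today, so 4900δ + 600δ² = 4128.74.
That is, 600δ² + 4900δ − 4128.74 = 0, a quadratic in δ.
δ = (−4900 + √(4900² + 4·600·4128.74)) / (2·600) = (−4900 + √33918976.00) / 1200 ≈ 0.7700.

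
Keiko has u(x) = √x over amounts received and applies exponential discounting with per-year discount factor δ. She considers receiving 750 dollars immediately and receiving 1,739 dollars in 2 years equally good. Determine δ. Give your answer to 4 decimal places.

δ ≈ 0.8104

Indifference means u(750) = δ^2 · u(1739), so δ^2 = u(750)/u(1739).
With u(x) = √x: δ^2 = √750/√1739 = √(750/1739) = 0.65672.
Taking the square root: δ = 0.65672^(1/2) ≈ 0.8104.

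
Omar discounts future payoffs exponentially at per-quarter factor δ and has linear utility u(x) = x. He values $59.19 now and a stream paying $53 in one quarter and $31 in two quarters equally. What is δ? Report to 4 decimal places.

δ ≈ 0.7700

Equating present values: 59.19 = 53δ + 31δ².
That is, 31δ² + 53δ − 59.19 = 0, a quadratic in δ.
The positive root is δ = [−53 + √(53² + 4·31·59.19)] / (2·31) = (−53 + 100.740)/62 ≈ 0.7700.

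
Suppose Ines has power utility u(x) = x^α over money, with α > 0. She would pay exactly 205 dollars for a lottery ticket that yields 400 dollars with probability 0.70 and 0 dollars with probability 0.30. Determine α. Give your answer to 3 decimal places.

α ≈ 0.534

The lottery's expected utility is 0.70·u(400) + 0.30·u(0) = 0.70·400^α (since u(0) = 0 for α > 0).
Equating: 205^α = 0.70·400^α, i.e. 0.5125^α = 0.70.
α = ln(0.70) / ln(205/400) = -0.356675/-0.668455 ≈ 0.534.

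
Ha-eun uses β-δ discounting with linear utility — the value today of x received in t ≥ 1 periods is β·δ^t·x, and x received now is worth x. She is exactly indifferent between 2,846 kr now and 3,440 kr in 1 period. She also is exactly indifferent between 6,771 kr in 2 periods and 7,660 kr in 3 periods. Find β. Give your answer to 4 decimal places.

β ≈ 0.9359

Both payoffs in the second observation are in the future, so β drops out: δ^2·6771 = δ^3·7660 ⇒ δ = 6771/7660 = 0.88394.
Now use the now-vs-future pair: 2846 = β·δ·3440 gives β = 2846/(0.88394·3440) ≈ 0.9359.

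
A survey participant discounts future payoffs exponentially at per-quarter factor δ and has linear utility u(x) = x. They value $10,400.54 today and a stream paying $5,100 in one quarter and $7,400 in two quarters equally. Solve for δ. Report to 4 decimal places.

δ ≈ 0.8900

The stream is worth 5100δ + 7400δ² today, so 5100δ + 7400δ² = 10400.54.
So 7400δ² + 5100δ − 10400.54 = 0.
The positive root is δ = [−5100 + √(5100² + 4·7400·10400.54)] / (2·7400) = (−5100 + 18272.000)/14800 ≈ 0.8900.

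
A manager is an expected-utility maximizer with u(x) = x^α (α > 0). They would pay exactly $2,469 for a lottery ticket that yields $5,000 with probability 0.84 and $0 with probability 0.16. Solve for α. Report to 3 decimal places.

α ≈ 0.247

The lottery's expected utility is 0.84·u(5000) + 0.16·u(0) = 0.84·5000^α (since u(0) = 0 for α > 0).
Equating: 2469^α = 0.84·5000^α, i.e. 0.4938^α = 0.84.
Taking logs: α·ln(2469/5000) = ln(0.84), so α = -0.174353 / -0.705625 ≈ 0.247.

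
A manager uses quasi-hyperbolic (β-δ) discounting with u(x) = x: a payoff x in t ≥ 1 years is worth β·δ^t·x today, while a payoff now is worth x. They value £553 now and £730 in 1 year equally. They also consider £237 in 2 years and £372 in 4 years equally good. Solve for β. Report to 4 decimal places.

β ≈ 0.9491

From the later pair, β·δ^2·237 = β·δ^4·372; dividing through, δ^2 = 237/372 = 0.63710, so δ = 0.79818.
The first indifference: 553 = β·δ·730, so β = 553/(δ·730) = 553/(0.79818·730) ≈ 0.9491.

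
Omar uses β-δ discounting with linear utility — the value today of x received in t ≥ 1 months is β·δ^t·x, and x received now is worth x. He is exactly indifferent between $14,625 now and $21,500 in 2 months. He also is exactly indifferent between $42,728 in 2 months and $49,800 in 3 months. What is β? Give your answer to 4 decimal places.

β ≈ 0.9240

Both payoffs in the second observation are in the future, so β drops out: δ^2·42728 = δ^3·49800 ⇒ δ = 42728/49800 = 0.85799.
Now use the now-vs-future pair: 14625 = β·δ^2·21500 gives β = 14625/(0.73615·21500) ≈ 0.9240.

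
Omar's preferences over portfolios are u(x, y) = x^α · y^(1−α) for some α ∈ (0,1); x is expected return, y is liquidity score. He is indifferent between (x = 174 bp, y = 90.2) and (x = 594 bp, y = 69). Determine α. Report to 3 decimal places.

α ≈ 0.179

Indifference: 174^α · 90.2^(1−α) = 594^α · 69^(1−α).
Rearrange to (174/594)^α = (69/90.2)^(1−α) and take logs: α·-1.227824 = (1−α)·-0.267923.
With A = -1.227824 and B = -0.267923: α·A = (1−α)·B, so α = B/(A+B) = -0.267923/-1.495747 ≈ 0.179.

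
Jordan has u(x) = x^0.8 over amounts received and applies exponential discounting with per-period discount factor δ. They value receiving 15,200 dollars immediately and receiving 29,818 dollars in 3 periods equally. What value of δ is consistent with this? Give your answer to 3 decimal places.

Equating discounted utilities: u(15200) = δ^3·u(29818) ⇒ δ^3 = u(15200)/u(29818).
With u(x) = x^0.8: δ^3 = 15200^0.8/29818^0.8 = (15200/29818)^0.8 = 0.58330.
Taking the cube root: δ = 0.58330^(1/3) ≈ 0.836.

δ ≈ 0.836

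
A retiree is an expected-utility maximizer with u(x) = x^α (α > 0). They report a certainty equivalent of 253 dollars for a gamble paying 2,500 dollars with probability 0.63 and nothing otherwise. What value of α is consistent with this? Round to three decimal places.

α ≈ 0.202

Since u(0) = 0, the lottery's EU is 0.63·2500^α.
Equating: 253^α = 0.63·2500^α, i.e. 0.1012^α = 0.63.
α = ln(0.63) / ln(253/2500) = -0.462035/-2.290657 ≈ 0.202.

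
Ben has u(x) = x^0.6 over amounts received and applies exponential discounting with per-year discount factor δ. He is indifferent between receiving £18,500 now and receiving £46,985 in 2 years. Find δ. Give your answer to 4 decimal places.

The payoff in 2 years is discounted by δ^2, so u(18500) = δ^2·u(46985) and δ^2 = u(18500)/u(46985).
Since u(x) = x^0.6, δ^2 = (18500/46985)^0.6 = 0.39374^0.6 = 0.57165.
Taking the square root: δ = 0.57165^(1/2) ≈ 0.7561.

δ ≈ 0.7561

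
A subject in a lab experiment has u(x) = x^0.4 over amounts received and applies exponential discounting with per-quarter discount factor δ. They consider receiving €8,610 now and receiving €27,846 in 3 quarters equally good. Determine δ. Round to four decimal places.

The payoff in 3 quarters is discounted by δ^3, so u(8610) = δ^3·u(27846) and δ^3 = u(8610)/u(27846).
Since u(x) = x^0.4, δ^3 = (8610/27846)^0.4 = 0.30920^0.4 = 0.62531.
Hence δ = (0.62531)^(1/3) = 0.855130.

δ ≈ 0.8551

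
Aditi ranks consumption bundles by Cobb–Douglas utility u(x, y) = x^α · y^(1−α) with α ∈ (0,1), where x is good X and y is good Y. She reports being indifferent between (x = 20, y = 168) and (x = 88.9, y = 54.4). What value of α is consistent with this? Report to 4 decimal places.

The Cobb–Douglas utilities coincide, so 20^α·168^(1−α) = 88.9^α·54.4^(1−α).
Rearrange to (20/88.9)^α = (54.4/168)^(1−α) and take logs: α·-1.4917799 = (1−α)·-1.1275998.
Thus α·(-2.6193797) = -1.1275998, so α = -1.1275998/-2.6193797 ≈ 0.4305.

α ≈ 0.4305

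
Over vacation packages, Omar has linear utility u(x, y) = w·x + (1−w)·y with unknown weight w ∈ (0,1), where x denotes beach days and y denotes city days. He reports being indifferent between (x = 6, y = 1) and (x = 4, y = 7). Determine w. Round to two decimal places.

u(6,1) = u(4,7) means w·6 + (1−w)·1 = w·4 + (1−w)·7.
w·(6−4) = (1−w)·(7−1), i.e. w·2 = (1−w)·6.
So w/(1−w) = 6/2 = 3.0000, giving w = 6/(2+6) = 0.75.

w = 0.75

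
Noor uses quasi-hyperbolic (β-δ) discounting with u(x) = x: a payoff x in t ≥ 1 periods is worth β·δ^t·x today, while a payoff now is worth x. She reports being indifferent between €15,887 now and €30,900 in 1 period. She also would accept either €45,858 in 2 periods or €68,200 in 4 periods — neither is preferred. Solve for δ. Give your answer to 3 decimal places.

δ ≈ 0.820

The second indifference involves only future payoffs, so β cancels: β·δ^2·45858 = β·δ^4·68200, giving δ^2 = 45858/68200 = 0.67240, so δ = 0.82000.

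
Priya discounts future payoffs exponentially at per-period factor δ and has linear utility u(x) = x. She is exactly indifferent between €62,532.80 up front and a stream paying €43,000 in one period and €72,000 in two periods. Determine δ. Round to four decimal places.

Equating present values: 62532.80 = 43000δ + 72000δ².
That is, 72000δ² + 43000δ − 62532.80 = 0, a quadratic in δ.
By the quadratic formula (taking the positive root), δ = (−43000 + √19858446400.00) / 144000 ≈ 0.6800.

δ ≈ 0.6800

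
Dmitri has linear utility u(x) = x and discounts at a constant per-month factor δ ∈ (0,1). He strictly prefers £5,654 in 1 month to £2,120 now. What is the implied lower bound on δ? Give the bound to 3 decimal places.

δ > 0.375

The preference means 2120 < δ·5654.
Dividing through by 5654 gives δ > 0.37496.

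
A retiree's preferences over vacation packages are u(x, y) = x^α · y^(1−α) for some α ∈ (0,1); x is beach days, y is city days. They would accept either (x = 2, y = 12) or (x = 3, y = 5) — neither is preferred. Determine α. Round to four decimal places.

α ≈ 0.6835

Set the two utilities equal: 2^α·12^(1−α) = 3^α·5^(1−α).
Rearrange to (2/3)^α = (5/12)^(1−α) and take logs: α·-0.4054651 = (1−α)·-0.8754687.
So α/(1−α) = (-0.8754687)/(-0.4054651) = 2.1591715, and α = 2.1591715/3.1591715 ≈ 0.6835.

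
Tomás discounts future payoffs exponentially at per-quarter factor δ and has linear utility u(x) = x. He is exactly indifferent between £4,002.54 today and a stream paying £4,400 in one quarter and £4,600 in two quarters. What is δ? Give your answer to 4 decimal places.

The stream is worth 4400δ + 4600δ² today, so 4400δ + 4600δ² = 4002.54.
Rearranged: 4600δ² + 4400δ − 4002.54 = 0.
By the quadratic formula (taking the positive root), δ = (−4400 + √93006736.00) / 9200 ≈ 0.5700.

δ ≈ 0.5700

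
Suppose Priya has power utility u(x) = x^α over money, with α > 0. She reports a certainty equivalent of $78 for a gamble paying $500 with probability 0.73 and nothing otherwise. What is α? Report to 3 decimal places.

The lottery's expected utility is 0.73·u(500) + 0.27·u(0) = 0.73·500^α (since u(0) = 0 for α > 0).
Equating: 78^α = 0.73·500^α, i.e. 0.1560^α = 0.73.
Take logs: α = ln 0.73 / ln(78/500) ≈ 0.16939.

α ≈ 0.169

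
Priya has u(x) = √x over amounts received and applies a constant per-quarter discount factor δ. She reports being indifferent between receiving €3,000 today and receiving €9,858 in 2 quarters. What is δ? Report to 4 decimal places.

δ ≈ 0.7427

Indifference means u(3000) = δ^2 · u(9858), so δ^2 = u(3000)/u(9858).
Since u(x) = √x, δ^2 = √(3000/9858) = 0.55165.
So δ = 0.55165^(1/2) ≈ 0.7427.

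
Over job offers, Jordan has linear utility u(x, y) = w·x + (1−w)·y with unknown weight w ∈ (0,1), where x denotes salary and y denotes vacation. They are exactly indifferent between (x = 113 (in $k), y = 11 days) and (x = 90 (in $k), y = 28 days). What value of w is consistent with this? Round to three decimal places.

Indifference: w·113 + (1−w)·11 = w·90 + (1−w)·28.
w·(113−90) = (1−w)·(28−11), i.e. w·23 = (1−w)·17.
Hence w = 17/(23+17) = 17/40 = 0.425.

w = 0.425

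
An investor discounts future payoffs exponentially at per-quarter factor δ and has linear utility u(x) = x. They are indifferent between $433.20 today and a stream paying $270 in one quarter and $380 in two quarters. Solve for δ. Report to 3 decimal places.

Equating present values: 433.20 = 270δ + 380δ².
So 380δ² + 270δ − 433.20 = 0.
δ = (−270 + √(270² + 4·380·433.20)) / (2·380) = (−270 + √731364.00) / 760 ≈ 0.770.

δ ≈ 0.770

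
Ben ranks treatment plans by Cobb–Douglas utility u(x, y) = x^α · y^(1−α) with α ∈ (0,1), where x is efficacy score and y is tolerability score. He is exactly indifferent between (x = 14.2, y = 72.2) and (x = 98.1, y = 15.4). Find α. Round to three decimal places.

The Cobb–Douglas utilities coincide, so 14.2^α·72.2^(1−α) = 98.1^α·15.4^(1−α).
Taking logs: α·ln 14.2 + (1−α)·ln 72.2 = α·ln 98.1 + (1−α)·ln 15.4, i.e. α·-1.932745 = (1−α)·-1.545073.
With A = -1.932745 and B = -1.545073: α·A = (1−α)·B, so α = B/(A+B) = -1.545073/-3.477818 ≈ 0.444.

α ≈ 0.444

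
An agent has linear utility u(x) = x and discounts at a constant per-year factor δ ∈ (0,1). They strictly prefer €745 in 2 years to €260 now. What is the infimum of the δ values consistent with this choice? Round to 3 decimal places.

Under u(x) = x this choice says 260 < δ^2·745.
Hence δ^2 > 260/745 = 0.34899, and x ↦ x^(1/2) is increasing on (0,∞).
δ > 0.34899^(1/2) = 0.591.

δ > 0.591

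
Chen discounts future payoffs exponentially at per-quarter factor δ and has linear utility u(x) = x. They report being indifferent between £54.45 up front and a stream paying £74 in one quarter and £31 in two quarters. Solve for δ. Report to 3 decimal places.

Equating present values: 54.45 = 74δ + 31δ².
Rearranged: 31δ² + 74δ − 54.45 = 0.
By the quadratic formula (taking the positive root), δ = (−74 + √12227.80) / 62 ≈ 0.590.

δ ≈ 0.590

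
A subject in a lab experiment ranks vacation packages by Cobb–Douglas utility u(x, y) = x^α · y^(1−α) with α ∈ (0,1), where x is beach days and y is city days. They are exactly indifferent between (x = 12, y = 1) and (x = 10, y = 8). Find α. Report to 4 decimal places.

The Cobb–Douglas utilities coincide, so 12^α·1^(1−α) = 10^α·8^(1−α).
Taking logs: α·ln 12 + (1−α)·ln 1 = α·ln 10 + (1−α)·ln 8, i.e. α·0.1823216 = (1−α)·2.0794415.
Thus α·(2.2617631) = 2.0794415, so α = 2.0794415/2.2617631 ≈ 0.9194.

α ≈ 0.9194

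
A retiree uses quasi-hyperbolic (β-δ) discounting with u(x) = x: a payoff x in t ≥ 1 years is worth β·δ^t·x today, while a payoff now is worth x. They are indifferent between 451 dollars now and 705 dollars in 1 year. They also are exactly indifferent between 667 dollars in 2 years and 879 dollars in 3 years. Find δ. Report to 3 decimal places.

The second indifference involves only future payoffs, so β cancels: β·δ^2·667 = β·δ^3·879, giving δ = 667/879 = 0.75882.

δ ≈ 0.759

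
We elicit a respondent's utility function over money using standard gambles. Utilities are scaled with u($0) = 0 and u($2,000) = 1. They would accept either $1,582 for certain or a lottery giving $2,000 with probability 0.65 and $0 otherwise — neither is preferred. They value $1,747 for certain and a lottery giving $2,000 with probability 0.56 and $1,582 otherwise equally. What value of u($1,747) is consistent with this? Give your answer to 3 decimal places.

First, u($1,582) = 0.65·u($2,000) + 0.35·u($0) = 0.65.
The second indifference gives u($1,747) = 0.56·u($2,000) + 0.44·u($1,582) = 0.56·1.00 + 0.44·0.65 = 0.8460.

0.846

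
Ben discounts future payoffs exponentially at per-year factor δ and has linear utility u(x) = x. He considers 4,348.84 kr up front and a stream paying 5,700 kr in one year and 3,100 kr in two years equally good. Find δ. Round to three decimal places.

Present value of the stream is 5700·δ + 3100·δ². Indifference gives 5700δ + 3100δ² = 4348.84.
That is, 3100δ² + 5700δ − 4348.84 = 0, a quadratic in δ.
δ = (−5700 + √(5700² + 4·3100·4348.84)) / (2·3100) = (−5700 + √86415616.00) / 6200 ≈ 0.580.

δ ≈ 0.580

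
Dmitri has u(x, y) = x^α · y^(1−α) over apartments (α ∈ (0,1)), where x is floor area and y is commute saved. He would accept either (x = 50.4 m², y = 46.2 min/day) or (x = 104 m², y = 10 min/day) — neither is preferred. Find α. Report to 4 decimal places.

Set the two utilities equal: 50.4^α·46.2^(1−α) = 104^α·10^(1−α).
Rearrange to (50.4/104)^α = (10/46.2)^(1−α) and take logs: α·-0.7243997 = (1−α)·-1.5303947.
Thus α·(-2.2547944) = -1.5303947, so α = -1.5303947/-2.2547944 ≈ 0.6787.

α ≈ 0.6787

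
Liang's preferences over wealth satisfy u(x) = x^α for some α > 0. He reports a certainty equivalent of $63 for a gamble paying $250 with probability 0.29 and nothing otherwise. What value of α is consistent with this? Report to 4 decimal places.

The lottery's expected utility is 0.29·u(250) + 0.71·u(0) = 0.29·250^α (since u(0) = 0 for α > 0).
Setting u(63) equal to that: 63^α = 0.29·250^α ⇒ (63/250)^α = 0.29.
Taking logs: α·ln(63/250) = ln(0.29), so α = -1.2378744 / -1.3783262 ≈ 0.8981.

α ≈ 0.8981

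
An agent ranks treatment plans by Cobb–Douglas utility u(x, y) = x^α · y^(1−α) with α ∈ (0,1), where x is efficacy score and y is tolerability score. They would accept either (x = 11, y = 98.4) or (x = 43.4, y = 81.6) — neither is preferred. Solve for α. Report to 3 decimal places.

α ≈ 0.120

Indifference: 11^α · 98.4^(1−α) = 43.4^α · 81.6^(1−α).
Taking logs: α·ln 11 + (1−α)·ln 98.4 = α·ln 43.4 + (1−α)·ln 81.6, i.e. α·-1.372564 = (1−α)·-0.187212.
Thus α·(-1.559776) = -0.187212, so α = -0.187212/-1.559776 ≈ 0.120.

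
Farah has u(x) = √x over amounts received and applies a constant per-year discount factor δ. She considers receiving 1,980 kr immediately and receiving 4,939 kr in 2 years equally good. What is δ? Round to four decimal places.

Indifference means u(1980) = δ^2 · u(4939), so δ^2 = u(1980)/u(4939).
With u(x) = √x: δ^2 = √1980/√4939 = √(1980/4939) = 0.63316.
Hence δ = (0.63316)^(1/2) = 0.795713.

δ ≈ 0.7957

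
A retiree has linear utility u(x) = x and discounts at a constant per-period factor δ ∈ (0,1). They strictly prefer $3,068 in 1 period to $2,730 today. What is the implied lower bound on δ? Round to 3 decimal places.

δ > 0.890

Under u(x) = x this choice says 2730 < δ·3068.
So δ > 2730/3068 = 0.88983.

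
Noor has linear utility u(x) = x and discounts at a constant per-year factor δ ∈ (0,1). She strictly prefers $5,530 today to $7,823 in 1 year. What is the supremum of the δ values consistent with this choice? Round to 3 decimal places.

δ < 0.707

The preference means 5530 > δ·7823.
So δ < 5530/7823 = 0.70689.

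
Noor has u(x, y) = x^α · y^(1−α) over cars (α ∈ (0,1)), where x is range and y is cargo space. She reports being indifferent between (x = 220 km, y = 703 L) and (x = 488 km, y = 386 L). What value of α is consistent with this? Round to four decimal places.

The Cobb–Douglas utilities coincide, so 220^α·703^(1−α) = 488^α·386^(1−α).
(220/488)^α = (386/703)^(1−α); take logs: α·ln(220/488) = (1−α)·ln(386/703), i.e. α·-0.7966879 = (1−α)·-0.5995195.
With A = -0.7966879 and B = -0.5995195: α·A = (1−α)·B, so α = B/(A+B) = -0.5995195/-1.3962074 ≈ 0.4294.

α ≈ 0.4294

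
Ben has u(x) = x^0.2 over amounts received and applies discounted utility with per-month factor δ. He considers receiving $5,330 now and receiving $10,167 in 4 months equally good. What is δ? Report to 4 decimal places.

δ ≈ 0.9682

Equating discounted utilities: u(5330) = δ^4·u(10167) ⇒ δ^4 = u(5330)/u(10167).
Since u(x) = x^0.2, δ^4 = (5330/10167)^0.2 = 0.52425^0.2 = 0.87883.
Hence δ = (0.87883)^(1/4) = 0.968226.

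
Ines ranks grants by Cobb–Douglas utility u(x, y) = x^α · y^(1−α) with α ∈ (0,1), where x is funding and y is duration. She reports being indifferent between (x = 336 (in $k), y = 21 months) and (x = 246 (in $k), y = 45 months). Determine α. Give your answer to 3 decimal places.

α ≈ 0.710

Indifference: 336^α · 21^(1−α) = 246^α · 45^(1−α).
Taking logs: α·ln 336 + (1−α)·ln 21 = α·ln 246 + (1−α)·ln 45, i.e. α·0.311780 = (1−α)·0.762140.
With A = 0.311780 and B = 0.762140: α·A = (1−α)·B, so α = B/(A+B) = 0.762140/1.073920 ≈ 0.710.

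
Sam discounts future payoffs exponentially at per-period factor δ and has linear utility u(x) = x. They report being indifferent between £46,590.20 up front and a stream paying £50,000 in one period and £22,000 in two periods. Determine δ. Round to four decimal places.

δ ≈ 0.7100

The stream is worth 50000δ + 22000δ² today, so 50000δ + 22000δ² = 46590.20.
Rearranged: 22000δ² + 50000δ − 46590.20 = 0.
By the quadratic formula (taking the positive root), δ = (−50000 + √6599937600.00) / 44000 ≈ 0.7100.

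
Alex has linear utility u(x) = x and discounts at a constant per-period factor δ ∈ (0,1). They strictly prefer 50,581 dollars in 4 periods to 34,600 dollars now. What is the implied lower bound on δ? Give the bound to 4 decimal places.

The preference means 34600 < δ^4·50581.
Dividing by 50581: δ^4 > 0.68405. Both sides are positive, so the 4th root keeps the direction.
δ > (34600/50581)^(1/4) ≈ 0.9094.

δ > 0.9094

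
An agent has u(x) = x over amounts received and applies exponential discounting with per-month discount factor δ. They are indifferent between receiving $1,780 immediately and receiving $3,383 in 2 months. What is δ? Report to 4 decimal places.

The payoff in 2 months is discounted by δ^2, so u(1780) = δ^2·u(3383) and δ^2 = u(1780)/u(3383).
With u(x) = x: δ^2 = 1780/3383 = 0.52616.
So δ = 0.52616^(1/2) ≈ 0.7254.

δ ≈ 0.7254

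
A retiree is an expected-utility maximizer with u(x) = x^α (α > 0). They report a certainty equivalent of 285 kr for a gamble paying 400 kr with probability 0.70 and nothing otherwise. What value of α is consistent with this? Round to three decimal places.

α ≈ 1.052

Since u(0) = 0, the lottery's EU is 0.70·400^α.
Setting u(285) equal to that: 285^α = 0.70·400^α ⇒ (285/400)^α = 0.70.
Take logs: α = ln 0.70 / ln(285/400) ≈ 1.05221.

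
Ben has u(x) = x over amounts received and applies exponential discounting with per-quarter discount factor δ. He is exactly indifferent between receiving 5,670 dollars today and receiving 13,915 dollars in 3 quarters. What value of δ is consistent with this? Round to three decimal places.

δ ≈ 0.741

Indifference means u(5670) = δ^3 · u(13915), so δ^3 = u(5670)/u(13915).
With u(x) = x: δ^3 = 5670/13915 = 0.40747.
So δ = 0.40747^(1/3) ≈ 0.741.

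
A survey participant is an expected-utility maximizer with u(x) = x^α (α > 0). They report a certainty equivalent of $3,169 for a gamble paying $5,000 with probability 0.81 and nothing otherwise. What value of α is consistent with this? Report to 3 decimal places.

α ≈ 0.462

The lottery's expected utility is 0.81·u(5000) + 0.19·u(0) = 0.81·5000^α (since u(0) = 0 for α > 0).
Indifference: 3169^α = 0.81·5000^α, so (3169/5000)^α = 0.81.
α = ln(0.81) / ln(3169/5000) = -0.210721/-0.456022 ≈ 0.462.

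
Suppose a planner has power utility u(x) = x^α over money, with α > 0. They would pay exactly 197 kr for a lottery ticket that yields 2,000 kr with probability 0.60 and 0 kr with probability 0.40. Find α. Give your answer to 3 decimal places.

α ≈ 0.220

EU(lottery) = 0.60·2000^α + 0.40·0 = 0.60·2000^α.
Setting u(197) equal to that: 197^α = 0.60·2000^α ⇒ (197/2000)^α = 0.60.
Take logs: α = ln 0.60 / ln(197/2000) ≈ 0.22040.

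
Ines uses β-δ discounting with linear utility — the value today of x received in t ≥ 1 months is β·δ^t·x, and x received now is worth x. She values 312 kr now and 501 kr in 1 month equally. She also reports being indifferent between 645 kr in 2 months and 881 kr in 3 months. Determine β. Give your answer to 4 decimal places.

β ≈ 0.8506

The second indifference involves only future payoffs, so β cancels: β·δ^2·645 = β·δ^3·881, giving δ = 645/881 = 0.73212.
The first indifference: 312 = β·δ·501, so β = 312/(δ·501) = 312/(0.73212·501) ≈ 0.8506.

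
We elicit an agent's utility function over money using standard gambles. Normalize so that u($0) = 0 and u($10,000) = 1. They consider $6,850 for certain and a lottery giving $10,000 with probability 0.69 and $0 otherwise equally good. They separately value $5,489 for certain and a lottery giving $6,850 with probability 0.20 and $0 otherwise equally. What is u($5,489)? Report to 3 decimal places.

0.138

The first gamble pins u($6,850): it must equal 0.69·1 + 0.31·0 = 0.69.
The second indifference gives u($5,489) = 0.20·u($6,850) + 0.80·u($0) = 0.20·0.69 + 0.80·0.00 = 0.1380.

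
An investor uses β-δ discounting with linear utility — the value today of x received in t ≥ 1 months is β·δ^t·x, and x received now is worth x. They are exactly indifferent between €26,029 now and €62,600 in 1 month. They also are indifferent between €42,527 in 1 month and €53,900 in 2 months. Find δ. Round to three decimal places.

δ ≈ 0.789

From the later pair, β·δ^1·42527 = β·δ^2·53900; dividing through, δ = 42527/53900 = 0.78900.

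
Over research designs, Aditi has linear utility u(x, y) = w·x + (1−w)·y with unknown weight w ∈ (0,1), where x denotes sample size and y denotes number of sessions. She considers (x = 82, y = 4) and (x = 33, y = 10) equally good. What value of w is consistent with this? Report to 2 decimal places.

Indifference: w·82 + (1−w)·4 = w·33 + (1−w)·10.
w·(82−33) = (1−w)·(10−4), i.e. w·49 = (1−w)·6.
So w/(1−w) = 6/49 = 0.1224, giving w = 6/(49+6) = 0.11.

w = 0.11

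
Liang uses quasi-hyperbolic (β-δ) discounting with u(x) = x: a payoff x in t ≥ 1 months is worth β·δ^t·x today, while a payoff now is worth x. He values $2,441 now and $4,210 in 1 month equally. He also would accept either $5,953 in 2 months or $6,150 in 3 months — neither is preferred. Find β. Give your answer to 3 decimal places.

β ≈ 0.599

From the later pair, β·δ^2·5953 = β·δ^3·6150; dividing through, δ = 5953/6150 = 0.96797.
The first indifference: 2441 = β·δ·4210, so β = 2441/(δ·4210) = 2441/(0.96797·4210) ≈ 0.599.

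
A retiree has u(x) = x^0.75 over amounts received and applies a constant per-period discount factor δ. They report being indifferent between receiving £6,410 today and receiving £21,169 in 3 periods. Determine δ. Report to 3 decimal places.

δ ≈ 0.742

Indifference means u(6410) = δ^3 · u(21169), so δ^3 = u(6410)/u(21169).
Since u(x) = x^0.75, δ^3 = (6410/21169)^0.75 = 0.30280^0.75 = 0.40820.
Taking the cube root: δ = 0.40820^(1/3) ≈ 0.742.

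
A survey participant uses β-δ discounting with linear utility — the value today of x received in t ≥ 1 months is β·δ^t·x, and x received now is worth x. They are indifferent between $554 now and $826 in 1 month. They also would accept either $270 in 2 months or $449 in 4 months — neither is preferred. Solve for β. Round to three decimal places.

The second indifference involves only future payoffs, so β cancels: β·δ^2·270 = β·δ^4·449, giving δ^2 = 270/449 = 0.60134, so δ = 0.77546.
The first indifference: 554 = β·δ·826, so β = 554/(δ·826) = 554/(0.77546·826) ≈ 0.865.

β ≈ 0.865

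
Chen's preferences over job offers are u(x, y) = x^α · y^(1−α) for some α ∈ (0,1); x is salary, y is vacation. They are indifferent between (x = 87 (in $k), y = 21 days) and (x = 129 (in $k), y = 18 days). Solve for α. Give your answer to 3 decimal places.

α ≈ 0.281

The Cobb–Douglas utilities coincide, so 87^α·21^(1−α) = 129^α·18^(1−α).
(87/129)^α = (18/21)^(1−α); take logs: α·ln(87/129) = (1−α)·ln(18/21), i.e. α·-0.393904 = (1−α)·-0.154151.
With A = -0.393904 and B = -0.154151: α·A = (1−α)·B, so α = B/(A+B) = -0.154151/-0.548055 ≈ 0.281.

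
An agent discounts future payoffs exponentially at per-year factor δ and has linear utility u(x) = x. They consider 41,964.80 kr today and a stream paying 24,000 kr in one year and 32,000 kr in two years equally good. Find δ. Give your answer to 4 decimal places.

The stream is worth 24000δ + 32000δ² today, so 24000δ + 32000δ² = 41964.80.
Rearranged: 32000δ² + 24000δ − 41964.80 = 0.
By the quadratic formula (taking the positive root), δ = (−24000 + √5947494400.00) / 64000 ≈ 0.8300.

δ ≈ 0.8300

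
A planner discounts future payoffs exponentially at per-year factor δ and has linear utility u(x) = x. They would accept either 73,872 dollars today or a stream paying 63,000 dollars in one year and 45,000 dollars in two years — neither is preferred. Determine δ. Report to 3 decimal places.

δ ≈ 0.760

Present value of the stream is 63000·δ + 45000·δ². Indifference gives 63000δ + 45000δ² = 73872.
Rearranged: 45000δ² + 63000δ − 73872 = 0.
The positive root is δ = [−63000 + √(63000² + 4·45000·73872)] / (2·45000) = (−63000 + 131400.000)/90000 ≈ 0.760.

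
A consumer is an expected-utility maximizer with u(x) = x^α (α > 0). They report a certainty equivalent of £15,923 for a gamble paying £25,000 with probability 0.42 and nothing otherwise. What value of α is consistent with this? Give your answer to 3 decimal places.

α ≈ 1.923

Since u(0) = 0, the lottery's EU is 0.42·25000^α.
Indifference: 15923^α = 0.42·25000^α, so (15923/25000)^α = 0.42.
α = ln(0.42) / ln(15923/25000) = -0.867501/-0.451111 ≈ 1.923.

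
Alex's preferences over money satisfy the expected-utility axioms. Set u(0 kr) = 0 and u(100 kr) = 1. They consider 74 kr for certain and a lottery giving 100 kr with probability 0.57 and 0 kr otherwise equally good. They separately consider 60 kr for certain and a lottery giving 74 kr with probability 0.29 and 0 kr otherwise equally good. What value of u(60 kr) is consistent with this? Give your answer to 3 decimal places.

From the first indifference, u(74 kr) = 0.57·u(100 kr) + 0.43·u(0 kr) = 0.57·1 + 0.43·0 = 0.57.
Then u(60 kr) = 0.29·u(74 kr) + 0.71·u(0 kr) = 0.29·0.57 + 0.71·0.00 = 0.1653.

0.165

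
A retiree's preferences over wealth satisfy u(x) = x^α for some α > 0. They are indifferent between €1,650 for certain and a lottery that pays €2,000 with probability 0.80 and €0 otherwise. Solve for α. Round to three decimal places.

EU(lottery) = 0.80·2000^α + 0.20·0 = 0.80·2000^α.
Equating: 1650^α = 0.80·2000^α, i.e. 0.8250^α = 0.80.
Taking logs: α·ln(1650/2000) = ln(0.80), so α = -0.223144 / -0.192372 ≈ 1.160.

α ≈ 1.160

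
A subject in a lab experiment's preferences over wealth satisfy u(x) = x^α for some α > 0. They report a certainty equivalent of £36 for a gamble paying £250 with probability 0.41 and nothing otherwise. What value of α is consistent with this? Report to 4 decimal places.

EU(lottery) = 0.41·250^α + 0.59·0 = 0.41·250^α.
Equating: 36^α = 0.41·250^α, i.e. 0.1440^α = 0.41.
Take logs: α = ln 0.41 / ln(36/250) ≈ 0.460075.

α ≈ 0.4601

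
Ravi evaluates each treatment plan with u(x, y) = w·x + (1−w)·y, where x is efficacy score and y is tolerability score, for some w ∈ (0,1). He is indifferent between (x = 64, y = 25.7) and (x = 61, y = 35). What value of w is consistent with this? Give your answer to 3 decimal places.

u(64,25.7) = u(61,35) means w·64 + (1−w)·25.7 = w·61 + (1−w)·35.
w·(64−61) = (1−w)·(35−25.7), i.e. w·3 = (1−w)·9.3.
Hence w = 9.3/(3+9.3) = 9.3/12.3 = 0.756.

w = 0.756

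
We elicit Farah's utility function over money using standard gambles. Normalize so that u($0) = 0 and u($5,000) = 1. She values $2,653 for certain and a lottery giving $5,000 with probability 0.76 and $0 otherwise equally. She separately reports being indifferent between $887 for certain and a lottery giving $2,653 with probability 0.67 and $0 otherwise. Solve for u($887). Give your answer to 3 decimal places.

The first gamble pins u($2,653): it must equal 0.76·1 + 0.24·0 = 0.76.
Chaining: u($887) = 0.67·0.76 + 0.33·0.00 = 0.5092.

0.509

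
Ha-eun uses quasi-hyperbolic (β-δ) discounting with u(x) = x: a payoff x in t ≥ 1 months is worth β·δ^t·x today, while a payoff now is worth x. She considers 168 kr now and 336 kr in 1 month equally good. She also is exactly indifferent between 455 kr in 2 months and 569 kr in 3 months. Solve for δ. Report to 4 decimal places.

From the later pair, β·δ^2·455 = β·δ^3·569; dividing through, δ = 455/569 = 0.79965.

δ ≈ 0.7996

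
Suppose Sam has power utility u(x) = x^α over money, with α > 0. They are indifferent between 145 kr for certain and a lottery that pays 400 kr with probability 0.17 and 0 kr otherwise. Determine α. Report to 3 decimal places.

The lottery's expected utility is 0.17·u(400) + 0.83·u(0) = 0.17·400^α (since u(0) = 0 for α > 0).
Setting u(145) equal to that: 145^α = 0.17·400^α ⇒ (145/400)^α = 0.17.
α = ln(0.17) / ln(145/400) = -1.771957/-1.014731 ≈ 1.746.

α ≈ 1.746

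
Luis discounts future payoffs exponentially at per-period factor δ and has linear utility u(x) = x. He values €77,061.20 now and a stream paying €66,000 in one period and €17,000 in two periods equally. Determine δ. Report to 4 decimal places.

δ ≈ 0.9400

Equating present values: 77061.20 = 66000δ + 17000δ².
That is, 17000δ² + 66000δ − 77061.20 = 0, a quadratic in δ.
By the quadratic formula (taking the positive root), δ = (−66000 + √9596161600.00) / 34000 ≈ 0.9400.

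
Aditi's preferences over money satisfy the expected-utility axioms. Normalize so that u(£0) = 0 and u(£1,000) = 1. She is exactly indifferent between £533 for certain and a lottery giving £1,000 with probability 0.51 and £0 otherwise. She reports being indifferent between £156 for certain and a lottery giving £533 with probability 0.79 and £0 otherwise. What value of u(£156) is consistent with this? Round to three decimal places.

The first gamble pins u(£533): it must equal 0.51·1 + 0.49·0 = 0.51.
Chaining: u(£156) = 0.79·0.51 + 0.21·0.00 = 0.4029.

0.403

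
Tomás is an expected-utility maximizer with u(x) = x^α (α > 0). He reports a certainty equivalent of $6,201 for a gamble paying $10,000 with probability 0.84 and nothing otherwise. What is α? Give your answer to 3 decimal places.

The lottery's expected utility is 0.84·u(10000) + 0.16·u(0) = 0.84·10000^α (since u(0) = 0 for α > 0).
Equating: 6201^α = 0.84·10000^α, i.e. 0.6201^α = 0.84.
Taking logs: α·ln(6201/10000) = ln(0.84), so α = -0.174353 / -0.477875 ≈ 0.365.

α ≈ 0.365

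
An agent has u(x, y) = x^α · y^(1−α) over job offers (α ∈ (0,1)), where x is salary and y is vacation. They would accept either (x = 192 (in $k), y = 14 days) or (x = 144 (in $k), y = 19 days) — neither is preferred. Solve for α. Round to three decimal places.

α ≈ 0.515

The Cobb–Douglas utilities coincide, so 192^α·14^(1−α) = 144^α·19^(1−α).
Rearrange to (192/144)^α = (19/14)^(1−α) and take logs: α·0.287682 = (1−α)·0.305382.
With A = 0.287682 and B = 0.305382: α·A = (1−α)·B, so α = B/(A+B) = 0.305382/0.593064 ≈ 0.515.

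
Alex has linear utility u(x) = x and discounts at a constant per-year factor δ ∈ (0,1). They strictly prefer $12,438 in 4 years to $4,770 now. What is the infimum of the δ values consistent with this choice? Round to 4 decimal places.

Comparing present values: 4770 < δ^4·12438.
Hence δ^4 > 4770/12438 = 0.38350, and x ↦ x^(1/4) is increasing on (0,∞).
δ > (4770/12438)^(1/4) ≈ 0.7869.

δ > 0.7869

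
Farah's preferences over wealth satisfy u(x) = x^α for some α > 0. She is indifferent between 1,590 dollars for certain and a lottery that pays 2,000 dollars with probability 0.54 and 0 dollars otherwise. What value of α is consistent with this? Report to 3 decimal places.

EU(lottery) = 0.54·2000^α + 0.46·0 = 0.54·2000^α.
Equating: 1590^α = 0.54·2000^α, i.e. 0.7950^α = 0.54.
Take logs: α = ln 0.54 / ln(1590/2000) ≈ 2.68592.

α ≈ 2.686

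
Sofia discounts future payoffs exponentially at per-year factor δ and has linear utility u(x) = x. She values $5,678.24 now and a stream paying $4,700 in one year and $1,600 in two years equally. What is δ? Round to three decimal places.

δ ≈ 0.920

Present value of the stream is 4700·δ + 1600·δ². Indifference gives 4700δ + 1600δ² = 5678.24.
That is, 1600δ² + 4700δ − 5678.24 = 0, a quadratic in δ.
By the quadratic formula (taking the positive root), δ = (−4700 + √58430736.00) / 3200 ≈ 0.920.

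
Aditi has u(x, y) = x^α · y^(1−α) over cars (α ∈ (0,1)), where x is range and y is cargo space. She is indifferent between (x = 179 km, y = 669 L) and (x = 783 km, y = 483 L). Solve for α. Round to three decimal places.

α ≈ 0.181

The Cobb–Douglas utilities coincide, so 179^α·669^(1−α) = 783^α·483^(1−α).
(179/783)^α = (483/669)^(1−α); take logs: α·ln(179/783) = (1−α)·ln(483/669), i.e. α·-1.475747 = (1−α)·-0.325767.
So α/(1−α) = (-0.325767)/(-1.475747) = 0.220747, and α = 0.220747/1.220747 ≈ 0.181.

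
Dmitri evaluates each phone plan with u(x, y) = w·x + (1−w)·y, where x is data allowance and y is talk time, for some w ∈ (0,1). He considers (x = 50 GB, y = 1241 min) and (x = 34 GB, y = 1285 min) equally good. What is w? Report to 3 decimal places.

w = 0.733

Equating utilities: w·50 + (1−w)·1241 = w·34 + (1−w)·1285.
w·(50−34) = (1−w)·(1285−1241), i.e. w·16 = (1−w)·44.
The marginal rate of substitution is 44/16, so w = 44/(16+44) = 0.733.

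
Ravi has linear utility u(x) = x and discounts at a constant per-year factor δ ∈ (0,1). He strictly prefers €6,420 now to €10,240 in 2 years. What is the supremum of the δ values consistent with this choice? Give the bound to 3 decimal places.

Under u(x) = x this choice says 6420 > δ^2·10240.
Dividing by 10240: δ^2 < 0.62695. Both sides are positive, so the square root keeps the direction.
δ < (6420/10240)^(1/2) ≈ 0.792.

δ < 0.792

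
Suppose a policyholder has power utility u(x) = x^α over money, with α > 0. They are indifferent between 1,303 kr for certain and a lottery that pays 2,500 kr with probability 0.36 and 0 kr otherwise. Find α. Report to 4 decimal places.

α ≈ 1.5679

The lottery's expected utility is 0.36·u(2500) + 0.64·u(0) = 0.36·2500^α (since u(0) = 0 for α > 0).
Equating: 1303^α = 0.36·2500^α, i.e. 0.5212^α = 0.36.
Taking logs: α·ln(1303/2500) = ln(0.36), so α = -1.0216512 / -0.6516214 ≈ 1.5679.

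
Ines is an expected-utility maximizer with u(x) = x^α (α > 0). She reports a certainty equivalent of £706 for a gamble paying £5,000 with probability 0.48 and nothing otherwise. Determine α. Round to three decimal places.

The lottery's expected utility is 0.48·u(5000) + 0.52·u(0) = 0.48·5000^α (since u(0) = 0 for α > 0).
Equating: 706^α = 0.48·5000^α, i.e. 0.1412^α = 0.48.
Taking logs: α·ln(706/5000) = ln(0.48), so α = -0.733969 / -1.957578 ≈ 0.375.

α ≈ 0.375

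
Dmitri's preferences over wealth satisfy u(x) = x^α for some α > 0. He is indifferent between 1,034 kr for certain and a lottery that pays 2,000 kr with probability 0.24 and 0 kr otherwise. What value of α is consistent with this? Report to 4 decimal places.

α ≈ 2.1632

EU(lottery) = 0.24·2000^α + 0.76·0 = 0.24·2000^α.
Equating: 1034^α = 0.24·2000^α, i.e. 0.5170^α = 0.24.
Take logs: α = ln 0.24 / ln(1034/2000) ≈ 2.163240.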